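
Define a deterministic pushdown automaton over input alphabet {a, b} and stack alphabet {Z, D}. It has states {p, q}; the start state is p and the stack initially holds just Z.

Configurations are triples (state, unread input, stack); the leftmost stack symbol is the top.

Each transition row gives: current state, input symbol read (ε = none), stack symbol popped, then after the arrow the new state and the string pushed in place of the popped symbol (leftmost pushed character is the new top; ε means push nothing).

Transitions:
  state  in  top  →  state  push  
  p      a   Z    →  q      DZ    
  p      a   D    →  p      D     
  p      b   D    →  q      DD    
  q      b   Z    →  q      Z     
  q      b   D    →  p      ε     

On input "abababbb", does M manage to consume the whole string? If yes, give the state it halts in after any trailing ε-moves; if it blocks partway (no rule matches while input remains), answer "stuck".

(p, abababbb, Z) ⊢ (q, bababbb, DZ) ⊢ (p, ababbb, Z) ⊢ (q, babbb, DZ) ⊢ (p, abbb, Z) ⊢ (q, bbb, DZ) ⊢ (p, bb, Z)
No transition for (p, b, top Z); M blocks with input bb remaining.

stuck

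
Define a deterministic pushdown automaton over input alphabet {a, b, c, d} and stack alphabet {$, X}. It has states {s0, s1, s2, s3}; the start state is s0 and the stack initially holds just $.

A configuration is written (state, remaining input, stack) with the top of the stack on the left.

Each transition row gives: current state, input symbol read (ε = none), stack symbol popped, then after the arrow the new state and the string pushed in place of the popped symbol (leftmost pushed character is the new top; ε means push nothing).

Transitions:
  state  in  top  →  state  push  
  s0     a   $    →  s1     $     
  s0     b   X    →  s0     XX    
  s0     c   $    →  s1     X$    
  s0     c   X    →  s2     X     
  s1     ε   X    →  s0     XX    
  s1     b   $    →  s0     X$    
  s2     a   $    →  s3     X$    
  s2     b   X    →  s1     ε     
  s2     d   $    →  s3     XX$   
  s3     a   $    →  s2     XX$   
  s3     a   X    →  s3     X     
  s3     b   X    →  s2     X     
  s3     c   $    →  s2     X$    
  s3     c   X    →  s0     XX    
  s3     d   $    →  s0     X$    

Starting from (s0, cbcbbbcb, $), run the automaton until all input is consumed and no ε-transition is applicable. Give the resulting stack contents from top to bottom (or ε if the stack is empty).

XXXXX$

(s0, cbcbbbcb, $) ⊢ (s1, bcbbbcb, X$) ⊢ (s0, bcbbbcb, XX$) ⊢ (s0, cbbbcb, XXX$) ⊢ (s2, bbbcb, XXX$) ⊢ (s1, bbcb, XX$) ⊢ (s0, bbcb, XXX$) ⊢ (s0, bcb, XXXX$) ⊢ (s0, cb, XXXXX$) ⊢ (s2, b, XXXXX$) ⊢ (s1, ε, XXXX$) ⊢ (s0, ε, XXXXX$)
All input consumed in state s0 with stack XXXXX$.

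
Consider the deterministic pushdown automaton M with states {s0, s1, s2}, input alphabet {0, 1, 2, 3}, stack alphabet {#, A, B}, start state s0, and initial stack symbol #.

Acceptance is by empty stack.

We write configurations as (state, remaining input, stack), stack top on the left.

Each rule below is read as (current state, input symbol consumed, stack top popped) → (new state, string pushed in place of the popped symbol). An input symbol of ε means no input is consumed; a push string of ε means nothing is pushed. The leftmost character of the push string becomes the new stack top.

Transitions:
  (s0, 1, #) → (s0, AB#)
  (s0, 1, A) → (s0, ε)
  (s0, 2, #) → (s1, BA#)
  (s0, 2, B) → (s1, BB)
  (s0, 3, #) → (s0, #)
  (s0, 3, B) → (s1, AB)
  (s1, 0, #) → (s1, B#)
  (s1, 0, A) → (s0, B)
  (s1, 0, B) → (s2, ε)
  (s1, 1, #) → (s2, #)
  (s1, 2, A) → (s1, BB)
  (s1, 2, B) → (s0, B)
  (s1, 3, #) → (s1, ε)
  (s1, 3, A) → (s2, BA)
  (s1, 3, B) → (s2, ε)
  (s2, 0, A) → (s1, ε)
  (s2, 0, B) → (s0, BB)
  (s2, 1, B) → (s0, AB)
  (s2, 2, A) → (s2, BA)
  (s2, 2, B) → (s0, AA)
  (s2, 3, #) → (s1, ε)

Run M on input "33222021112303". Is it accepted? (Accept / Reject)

Accept

(s0, 33222021112303, #)
  read 3, top #: go to s0, push # → (s0, 3222021112303, #)
  read 3, top #: go to s0, push # → (s0, 222021112303, #)
  read 2, top #: go to s1, push BA# → (s1, 22021112303, BA#)
  read 2, top B: go to s0, push B → (s0, 2021112303, BA#)
  read 2, top B: go to s1, push BB → (s1, 021112303, BBA#)
  read 0, top B: go to s2, push ε → (s2, 21112303, BA#)
  read 2, top B: go to s0, push AA → (s0, 1112303, AAA#)
  read 1, top A: go to s0, push ε → (s0, 112303, AA#)
  read 1, top A: go to s0, push ε → (s0, 12303, A#)
  read 1, top A: go to s0, push ε → (s0, 2303, #)
  read 2, top #: go to s1, push BA# → (s1, 303, BA#)
  read 3, top B: go to s2, push ε → (s2, 03, A#)
  read 0, top A: go to s1, push ε → (s1, 3, #)
  read 3, top #: go to s1, push ε → (s1, ε, ε)
All input consumed and the stack is empty.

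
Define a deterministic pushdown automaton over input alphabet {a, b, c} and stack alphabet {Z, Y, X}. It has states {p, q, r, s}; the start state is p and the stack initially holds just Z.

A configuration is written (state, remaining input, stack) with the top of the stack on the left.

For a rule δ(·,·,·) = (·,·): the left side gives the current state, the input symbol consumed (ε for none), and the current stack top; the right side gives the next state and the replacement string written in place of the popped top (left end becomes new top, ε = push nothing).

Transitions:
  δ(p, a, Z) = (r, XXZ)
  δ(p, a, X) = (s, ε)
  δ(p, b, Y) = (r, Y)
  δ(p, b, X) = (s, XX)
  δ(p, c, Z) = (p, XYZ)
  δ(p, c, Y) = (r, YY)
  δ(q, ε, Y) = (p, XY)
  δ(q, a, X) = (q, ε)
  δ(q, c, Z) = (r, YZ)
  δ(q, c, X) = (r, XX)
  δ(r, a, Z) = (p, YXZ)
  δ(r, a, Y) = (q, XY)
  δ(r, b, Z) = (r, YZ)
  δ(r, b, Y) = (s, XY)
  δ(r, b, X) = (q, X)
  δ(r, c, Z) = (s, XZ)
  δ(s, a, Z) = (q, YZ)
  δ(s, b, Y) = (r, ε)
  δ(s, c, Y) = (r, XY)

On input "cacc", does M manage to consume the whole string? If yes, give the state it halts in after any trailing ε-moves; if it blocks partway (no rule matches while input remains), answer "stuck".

(p, cacc, Z)
  read c, top Z: go to p, push XYZ → (p, acc, XYZ)
  read a, top X: go to s, push ε → (s, cc, YZ)
  read c, top Y: go to r, push XY → (r, c, XYZ)
No transition for (r, c, top X); M blocks with input c remaining.

stuck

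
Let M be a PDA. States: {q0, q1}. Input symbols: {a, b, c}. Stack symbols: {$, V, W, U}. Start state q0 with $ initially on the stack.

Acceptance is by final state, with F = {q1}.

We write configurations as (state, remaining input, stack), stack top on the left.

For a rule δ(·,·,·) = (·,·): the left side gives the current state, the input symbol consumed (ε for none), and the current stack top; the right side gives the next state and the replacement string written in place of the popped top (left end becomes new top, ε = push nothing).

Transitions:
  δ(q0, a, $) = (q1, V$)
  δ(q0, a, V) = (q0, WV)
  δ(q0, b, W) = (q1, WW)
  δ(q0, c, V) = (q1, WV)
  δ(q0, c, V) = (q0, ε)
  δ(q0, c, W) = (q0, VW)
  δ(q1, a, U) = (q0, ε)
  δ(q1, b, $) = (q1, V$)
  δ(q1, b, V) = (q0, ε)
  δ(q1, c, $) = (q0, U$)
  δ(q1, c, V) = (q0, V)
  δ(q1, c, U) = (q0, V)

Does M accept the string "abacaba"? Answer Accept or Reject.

Reject

No computation consumes all input and reaches a final state.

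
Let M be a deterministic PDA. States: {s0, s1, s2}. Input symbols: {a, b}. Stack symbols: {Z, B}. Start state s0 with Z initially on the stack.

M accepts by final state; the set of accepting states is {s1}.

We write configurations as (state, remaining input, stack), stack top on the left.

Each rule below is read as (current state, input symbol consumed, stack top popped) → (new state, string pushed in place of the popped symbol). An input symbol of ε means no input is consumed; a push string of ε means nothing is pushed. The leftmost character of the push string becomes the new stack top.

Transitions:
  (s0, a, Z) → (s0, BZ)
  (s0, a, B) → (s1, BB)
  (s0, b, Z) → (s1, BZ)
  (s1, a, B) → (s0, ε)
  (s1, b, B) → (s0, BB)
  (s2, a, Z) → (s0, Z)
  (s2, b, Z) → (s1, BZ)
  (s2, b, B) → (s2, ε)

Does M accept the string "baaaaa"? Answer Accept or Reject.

(s0, baaaaa, Z) ⊢ (s1, aaaaa, BZ) ⊢ (s0, aaaa, Z) ⊢ (s0, aaa, BZ) ⊢ (s1, aa, BBZ) ⊢ (s0, a, BZ) ⊢ (s1, ε, BBZ)
All input consumed; state s1 ∈ F.

Accept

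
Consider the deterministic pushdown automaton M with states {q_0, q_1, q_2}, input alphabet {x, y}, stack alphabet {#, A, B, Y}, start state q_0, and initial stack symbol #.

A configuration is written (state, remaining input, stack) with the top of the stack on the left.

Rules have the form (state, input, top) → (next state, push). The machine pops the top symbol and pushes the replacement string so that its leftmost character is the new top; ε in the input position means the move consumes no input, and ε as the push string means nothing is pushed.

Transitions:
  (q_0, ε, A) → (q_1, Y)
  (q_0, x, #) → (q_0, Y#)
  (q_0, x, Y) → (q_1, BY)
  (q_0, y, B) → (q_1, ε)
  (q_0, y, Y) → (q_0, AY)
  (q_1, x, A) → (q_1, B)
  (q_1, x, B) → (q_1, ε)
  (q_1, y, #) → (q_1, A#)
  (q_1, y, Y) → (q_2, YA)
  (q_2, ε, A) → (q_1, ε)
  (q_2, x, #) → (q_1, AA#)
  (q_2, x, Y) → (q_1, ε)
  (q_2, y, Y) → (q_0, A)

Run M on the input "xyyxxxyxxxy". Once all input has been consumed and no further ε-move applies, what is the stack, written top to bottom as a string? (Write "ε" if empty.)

A#

(q_0, xyyxxxyxxxy, #)
  read x, top #: go to q_0, push Y# → (q_0, yyxxxyxxxy, Y#)
  read y, top Y: go to q_0, push AY → (q_0, yxxxyxxxy, AY#)
  ε-move, top A: go to q_1, push Y → (q_1, yxxxyxxxy, YY#)
  read y, top Y: go to q_2, push YA → (q_2, xxxyxxxy, YAY#)
  read x, top Y: go to q_1, push ε → (q_1, xxyxxxy, AY#)
  read x, top A: go to q_1, push B → (q_1, xyxxxy, BY#)
  read x, top B: go to q_1, push ε → (q_1, yxxxy, Y#)
  read y, top Y: go to q_2, push YA → (q_2, xxxy, YA#)
  read x, top Y: go to q_1, push ε → (q_1, xxy, A#)
  read x, top A: go to q_1, push B → (q_1, xy, B#)
  read x, top B: go to q_1, push ε → (q_1, y, #)
  read y, top #: go to q_1, push A# → (q_1, ε, A#)
All input consumed in state q_1 with stack A#.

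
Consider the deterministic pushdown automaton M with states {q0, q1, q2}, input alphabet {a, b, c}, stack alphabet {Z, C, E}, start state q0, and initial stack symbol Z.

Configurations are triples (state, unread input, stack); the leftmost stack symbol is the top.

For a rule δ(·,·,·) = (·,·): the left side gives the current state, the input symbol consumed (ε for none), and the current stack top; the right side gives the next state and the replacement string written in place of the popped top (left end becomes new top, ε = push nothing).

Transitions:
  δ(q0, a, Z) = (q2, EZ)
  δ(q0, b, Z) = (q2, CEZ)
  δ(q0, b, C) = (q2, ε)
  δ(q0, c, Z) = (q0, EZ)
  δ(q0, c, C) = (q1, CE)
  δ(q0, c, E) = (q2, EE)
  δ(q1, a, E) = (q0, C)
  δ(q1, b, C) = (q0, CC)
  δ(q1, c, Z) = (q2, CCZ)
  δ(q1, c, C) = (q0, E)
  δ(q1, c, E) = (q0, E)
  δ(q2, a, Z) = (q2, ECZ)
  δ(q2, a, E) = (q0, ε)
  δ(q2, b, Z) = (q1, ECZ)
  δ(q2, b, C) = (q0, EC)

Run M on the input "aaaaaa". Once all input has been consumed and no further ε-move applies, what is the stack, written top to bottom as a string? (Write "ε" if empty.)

(q0, aaaaaa, Z) ⊢ (q2, aaaaa, EZ) ⊢ (q0, aaaa, Z) ⊢ (q2, aaa, EZ) ⊢ (q0, aa, Z) ⊢ (q2, a, EZ) ⊢ (q0, ε, Z)
All input consumed in state q0 with stack Z.

Z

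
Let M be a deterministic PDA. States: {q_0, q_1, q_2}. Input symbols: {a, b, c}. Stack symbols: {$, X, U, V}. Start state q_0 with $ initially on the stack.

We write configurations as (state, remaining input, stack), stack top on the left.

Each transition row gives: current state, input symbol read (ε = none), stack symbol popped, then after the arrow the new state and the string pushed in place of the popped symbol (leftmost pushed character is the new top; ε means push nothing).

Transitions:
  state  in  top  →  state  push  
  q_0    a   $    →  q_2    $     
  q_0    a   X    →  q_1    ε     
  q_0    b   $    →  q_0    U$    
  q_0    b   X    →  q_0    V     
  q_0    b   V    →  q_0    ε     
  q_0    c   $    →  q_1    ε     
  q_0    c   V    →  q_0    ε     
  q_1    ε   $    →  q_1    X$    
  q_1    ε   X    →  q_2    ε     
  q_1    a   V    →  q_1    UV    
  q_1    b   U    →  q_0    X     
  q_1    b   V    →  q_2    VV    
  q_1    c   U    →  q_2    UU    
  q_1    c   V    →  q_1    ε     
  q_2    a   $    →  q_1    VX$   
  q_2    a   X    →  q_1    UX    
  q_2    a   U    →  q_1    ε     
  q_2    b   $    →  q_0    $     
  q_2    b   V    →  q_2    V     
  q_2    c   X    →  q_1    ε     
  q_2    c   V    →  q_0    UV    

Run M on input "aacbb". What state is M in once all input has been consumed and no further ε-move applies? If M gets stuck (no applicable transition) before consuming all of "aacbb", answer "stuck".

q_0

(q_0, aacbb, $) ⊢ (q_2, acbb, $) ⊢ (q_1, cbb, VX$) ⊢ (q_1, bb, X$) ⊢ (q_2, bb, $) ⊢ (q_0, b, $) ⊢ (q_0, ε, U$)
All input consumed; M is in state q_0.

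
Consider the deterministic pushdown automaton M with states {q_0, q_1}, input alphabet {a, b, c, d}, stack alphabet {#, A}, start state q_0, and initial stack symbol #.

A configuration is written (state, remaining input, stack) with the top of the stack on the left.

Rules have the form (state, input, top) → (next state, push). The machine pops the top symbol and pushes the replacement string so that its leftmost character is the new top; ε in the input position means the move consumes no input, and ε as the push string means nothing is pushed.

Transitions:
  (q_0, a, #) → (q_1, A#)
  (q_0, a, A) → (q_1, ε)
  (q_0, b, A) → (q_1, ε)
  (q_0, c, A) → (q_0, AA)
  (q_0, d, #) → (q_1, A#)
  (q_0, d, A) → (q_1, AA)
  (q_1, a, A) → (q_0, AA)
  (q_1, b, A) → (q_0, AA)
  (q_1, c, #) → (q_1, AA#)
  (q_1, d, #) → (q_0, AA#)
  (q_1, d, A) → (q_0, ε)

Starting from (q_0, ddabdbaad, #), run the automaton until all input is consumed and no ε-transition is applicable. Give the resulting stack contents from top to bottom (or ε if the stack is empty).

AAAAA#

(q_0, ddabdbaad, #)
  read d, top #: go to q_1, push A# → (q_1, dabdbaad, A#)
  read d, top A: go to q_0, push ε → (q_0, abdbaad, #)
  read a, top #: go to q_1, push A# → (q_1, bdbaad, A#)
  read b, top A: go to q_0, push AA → (q_0, dbaad, AA#)
  read d, top A: go to q_1, push AA → (q_1, baad, AAA#)
  read b, top A: go to q_0, push AA → (q_0, aad, AAAA#)
  read a, top A: go to q_1, push ε → (q_1, ad, AAA#)
  read a, top A: go to q_0, push AA → (q_0, d, AAAA#)
  read d, top A: go to q_1, push AA → (q_1, ε, AAAAA#)
All input consumed in state q_1 with stack AAAAA#.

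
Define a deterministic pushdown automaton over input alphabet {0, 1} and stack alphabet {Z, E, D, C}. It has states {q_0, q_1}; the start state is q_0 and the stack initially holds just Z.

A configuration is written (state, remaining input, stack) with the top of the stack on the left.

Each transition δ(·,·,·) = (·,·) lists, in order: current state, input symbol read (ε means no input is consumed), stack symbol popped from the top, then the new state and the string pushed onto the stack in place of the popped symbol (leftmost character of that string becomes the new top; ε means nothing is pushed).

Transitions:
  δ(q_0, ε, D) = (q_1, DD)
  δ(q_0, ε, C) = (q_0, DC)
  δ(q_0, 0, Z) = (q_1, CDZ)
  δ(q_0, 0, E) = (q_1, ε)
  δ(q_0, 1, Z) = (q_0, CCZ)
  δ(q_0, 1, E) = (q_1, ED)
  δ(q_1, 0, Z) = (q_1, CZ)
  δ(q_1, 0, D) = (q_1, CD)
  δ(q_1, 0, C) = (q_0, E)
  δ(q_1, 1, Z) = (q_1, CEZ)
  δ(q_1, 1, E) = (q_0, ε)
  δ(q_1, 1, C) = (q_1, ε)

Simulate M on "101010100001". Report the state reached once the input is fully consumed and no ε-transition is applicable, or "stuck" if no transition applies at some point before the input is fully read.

q_1

(q_0, 101010100001, Z) ⊢ (q_0, 01010100001, CCZ) ⊢ (q_0, 01010100001, DCCZ) ⊢ (q_1, 01010100001, DDCCZ) ⊢ (q_1, 1010100001, CDDCCZ) ⊢ (q_1, 010100001, DDCCZ) ⊢ (q_1, 10100001, CDDCCZ) ⊢ (q_1, 0100001, DDCCZ) ⊢ (q_1, 100001, CDDCCZ) ⊢ (q_1, 00001, DDCCZ) ⊢ (q_1, 0001, CDDCCZ) ⊢ (q_0, 001, EDDCCZ) ⊢ (q_1, 01, DDCCZ) ⊢ (q_1, 1, CDDCCZ) ⊢ (q_1, ε, DDCCZ)
All input consumed; M is in state q_1.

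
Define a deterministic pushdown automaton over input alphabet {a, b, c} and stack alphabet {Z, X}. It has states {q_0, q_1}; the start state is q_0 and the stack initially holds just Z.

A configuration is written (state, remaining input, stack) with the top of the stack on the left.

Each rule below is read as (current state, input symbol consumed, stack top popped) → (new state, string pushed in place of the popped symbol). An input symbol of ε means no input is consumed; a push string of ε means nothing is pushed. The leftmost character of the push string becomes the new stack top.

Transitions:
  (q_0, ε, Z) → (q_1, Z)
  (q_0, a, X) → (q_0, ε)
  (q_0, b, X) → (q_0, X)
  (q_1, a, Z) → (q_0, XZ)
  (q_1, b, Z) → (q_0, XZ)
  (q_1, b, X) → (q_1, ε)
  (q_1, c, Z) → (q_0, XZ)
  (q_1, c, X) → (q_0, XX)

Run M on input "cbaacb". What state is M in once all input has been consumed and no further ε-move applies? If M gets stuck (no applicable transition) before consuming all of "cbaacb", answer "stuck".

(q_0, cbaacb, Z) ⊢ (q_1, cbaacb, Z) ⊢ (q_0, baacb, XZ) ⊢ (q_0, aacb, XZ) ⊢ (q_0, acb, Z) ⊢ (q_1, acb, Z) ⊢ (q_0, cb, XZ)
No transition for (q_0, c, top X); M blocks with input cb remaining.

stuck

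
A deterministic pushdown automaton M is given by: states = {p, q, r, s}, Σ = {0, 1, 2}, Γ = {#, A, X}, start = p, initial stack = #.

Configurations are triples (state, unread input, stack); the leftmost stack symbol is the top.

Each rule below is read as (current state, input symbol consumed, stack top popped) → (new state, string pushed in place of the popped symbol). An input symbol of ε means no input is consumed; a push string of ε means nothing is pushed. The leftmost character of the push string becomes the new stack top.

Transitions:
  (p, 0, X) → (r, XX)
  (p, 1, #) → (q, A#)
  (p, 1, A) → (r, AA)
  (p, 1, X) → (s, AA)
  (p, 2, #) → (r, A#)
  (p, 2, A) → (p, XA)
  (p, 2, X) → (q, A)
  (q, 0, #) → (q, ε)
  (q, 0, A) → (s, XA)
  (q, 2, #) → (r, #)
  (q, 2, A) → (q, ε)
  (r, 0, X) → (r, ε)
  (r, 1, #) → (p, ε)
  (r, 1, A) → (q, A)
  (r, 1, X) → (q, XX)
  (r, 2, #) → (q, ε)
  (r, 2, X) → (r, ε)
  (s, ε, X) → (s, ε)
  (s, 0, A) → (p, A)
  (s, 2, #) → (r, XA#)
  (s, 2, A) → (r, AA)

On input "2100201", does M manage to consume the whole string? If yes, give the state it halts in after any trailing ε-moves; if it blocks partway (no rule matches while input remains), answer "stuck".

q

(p, 2100201, #)
  read 2, top #: go to r, push A# → (r, 100201, A#)
  read 1, top A: go to q, push A → (q, 00201, A#)
  read 0, top A: go to s, push XA → (s, 0201, XA#)
  ε-move, top X: go to s, push ε → (s, 0201, A#)
  read 0, top A: go to p, push A → (p, 201, A#)
  read 2, top A: go to p, push XA → (p, 01, XA#)
  read 0, top X: go to r, push XX → (r, 1, XXA#)
  read 1, top X: go to q, push XX → (q, ε, XXXA#)
All input consumed; M is in state q.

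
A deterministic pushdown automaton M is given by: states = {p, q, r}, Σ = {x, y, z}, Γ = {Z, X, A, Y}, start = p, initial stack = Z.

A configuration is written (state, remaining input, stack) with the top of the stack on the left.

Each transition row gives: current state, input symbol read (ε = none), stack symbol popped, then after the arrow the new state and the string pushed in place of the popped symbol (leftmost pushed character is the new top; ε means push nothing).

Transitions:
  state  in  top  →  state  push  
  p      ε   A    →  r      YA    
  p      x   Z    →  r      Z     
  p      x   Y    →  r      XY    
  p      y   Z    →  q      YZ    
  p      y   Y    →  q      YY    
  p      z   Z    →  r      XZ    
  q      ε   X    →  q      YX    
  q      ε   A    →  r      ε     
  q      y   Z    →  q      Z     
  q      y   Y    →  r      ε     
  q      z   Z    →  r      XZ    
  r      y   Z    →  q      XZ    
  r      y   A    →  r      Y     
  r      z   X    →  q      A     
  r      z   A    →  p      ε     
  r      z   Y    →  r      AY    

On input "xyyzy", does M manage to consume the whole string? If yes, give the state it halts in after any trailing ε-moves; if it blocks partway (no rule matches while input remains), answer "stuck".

(p, xyyzy, Z)
  read x, top Z: go to r, push Z → (r, yyzy, Z)
  read y, top Z: go to q, push XZ → (q, yzy, XZ)
  ε-move, top X: go to q, push YX → (q, yzy, YXZ)
  read y, top Y: go to r, push ε → (r, zy, XZ)
  read z, top X: go to q, push A → (q, y, AZ)
  ε-move, top A: go to r, push ε → (r, y, Z)
  read y, top Z: go to q, push XZ → (q, ε, XZ)
  ε-move, top X: go to q, push YX → (q, ε, YXZ)
All input consumed; M is in state q.

q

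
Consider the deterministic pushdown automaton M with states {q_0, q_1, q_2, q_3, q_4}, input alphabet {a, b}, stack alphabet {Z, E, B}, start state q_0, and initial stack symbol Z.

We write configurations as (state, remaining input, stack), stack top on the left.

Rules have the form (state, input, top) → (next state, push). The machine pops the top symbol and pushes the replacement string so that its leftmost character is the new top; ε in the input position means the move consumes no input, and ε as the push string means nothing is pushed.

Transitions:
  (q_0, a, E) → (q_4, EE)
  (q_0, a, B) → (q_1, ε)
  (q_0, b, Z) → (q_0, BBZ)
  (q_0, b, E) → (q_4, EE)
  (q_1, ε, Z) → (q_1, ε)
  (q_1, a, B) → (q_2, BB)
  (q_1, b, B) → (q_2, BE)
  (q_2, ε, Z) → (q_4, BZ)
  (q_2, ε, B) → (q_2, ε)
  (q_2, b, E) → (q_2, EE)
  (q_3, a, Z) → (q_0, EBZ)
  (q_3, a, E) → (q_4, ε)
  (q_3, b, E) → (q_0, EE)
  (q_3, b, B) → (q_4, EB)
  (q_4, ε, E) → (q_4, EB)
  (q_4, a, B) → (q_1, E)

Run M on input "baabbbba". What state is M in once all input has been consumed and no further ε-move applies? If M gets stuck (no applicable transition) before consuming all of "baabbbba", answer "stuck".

(q_0, baabbbba, Z) ⊢ (q_0, aabbbba, BBZ) ⊢ (q_1, abbbba, BZ) ⊢ (q_2, bbbba, BBZ) ⊢ (q_2, bbbba, BZ) ⊢ (q_2, bbbba, Z) ⊢ (q_4, bbbba, BZ)
No transition for (q_4, b, top B); M blocks with input bbbba remaining.

stuck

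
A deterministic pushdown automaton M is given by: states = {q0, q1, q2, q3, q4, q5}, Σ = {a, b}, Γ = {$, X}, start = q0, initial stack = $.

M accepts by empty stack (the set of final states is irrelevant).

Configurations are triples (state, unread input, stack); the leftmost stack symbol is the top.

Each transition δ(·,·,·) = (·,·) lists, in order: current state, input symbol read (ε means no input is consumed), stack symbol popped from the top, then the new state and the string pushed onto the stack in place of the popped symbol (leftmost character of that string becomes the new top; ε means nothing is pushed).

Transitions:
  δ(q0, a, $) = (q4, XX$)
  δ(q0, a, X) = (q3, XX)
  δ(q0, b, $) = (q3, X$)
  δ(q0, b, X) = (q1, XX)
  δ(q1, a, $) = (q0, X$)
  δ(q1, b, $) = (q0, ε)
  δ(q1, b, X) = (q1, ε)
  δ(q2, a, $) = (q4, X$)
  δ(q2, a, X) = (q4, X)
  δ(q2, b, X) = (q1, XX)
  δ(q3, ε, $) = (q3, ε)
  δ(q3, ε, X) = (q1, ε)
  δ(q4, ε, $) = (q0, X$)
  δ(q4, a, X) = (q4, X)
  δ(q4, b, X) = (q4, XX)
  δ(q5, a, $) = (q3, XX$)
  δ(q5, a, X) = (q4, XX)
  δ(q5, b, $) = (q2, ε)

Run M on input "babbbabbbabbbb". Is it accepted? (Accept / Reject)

(q0, babbbabbbabbbb, $)
  read b, top $: go to q3, push X$ → (q3, abbbabbbabbbb, X$)
  ε-move, top X: go to q1, push ε → (q1, abbbabbbabbbb, $)
  read a, top $: go to q0, push X$ → (q0, bbbabbbabbbb, X$)
  read b, top X: go to q1, push XX → (q1, bbabbbabbbb, XX$)
  read b, top X: go to q1, push ε → (q1, babbbabbbb, X$)
  read b, top X: go to q1, push ε → (q1, abbbabbbb, $)
  read a, top $: go to q0, push X$ → (q0, bbbabbbb, X$)
  read b, top X: go to q1, push XX → (q1, bbabbbb, XX$)
  read b, top X: go to q1, push ε → (q1, babbbb, X$)
  read b, top X: go to q1, push ε → (q1, abbbb, $)
  read a, top $: go to q0, push X$ → (q0, bbbb, X$)
  read b, top X: go to q1, push XX → (q1, bbb, XX$)
  read b, top X: go to q1, push ε → (q1, bb, X$)
  read b, top X: go to q1, push ε → (q1, b, $)
  read b, top $: go to q0, push ε → (q0, ε, ε)
All input consumed and the stack is empty.

Accept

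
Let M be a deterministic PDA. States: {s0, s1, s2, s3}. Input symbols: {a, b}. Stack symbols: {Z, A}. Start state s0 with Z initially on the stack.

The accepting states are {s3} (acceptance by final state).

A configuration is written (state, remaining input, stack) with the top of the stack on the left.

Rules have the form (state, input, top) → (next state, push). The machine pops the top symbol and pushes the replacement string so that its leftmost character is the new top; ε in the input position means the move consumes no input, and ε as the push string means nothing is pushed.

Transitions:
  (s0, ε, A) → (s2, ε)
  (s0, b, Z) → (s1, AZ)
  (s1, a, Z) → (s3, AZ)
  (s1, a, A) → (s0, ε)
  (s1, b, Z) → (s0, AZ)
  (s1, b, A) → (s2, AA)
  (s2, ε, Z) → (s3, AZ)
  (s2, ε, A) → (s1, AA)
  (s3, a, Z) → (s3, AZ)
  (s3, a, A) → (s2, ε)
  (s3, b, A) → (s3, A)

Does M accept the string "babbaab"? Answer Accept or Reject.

(s0, babbaab, Z) ⊢ (s1, abbaab, AZ) ⊢ (s0, bbaab, Z) ⊢ (s1, baab, AZ) ⊢ (s2, aab, AAZ) ⊢ (s1, aab, AAAZ) ⊢ (s0, ab, AAZ) ⊢ (s2, ab, AZ) ⊢ (s1, ab, AAZ) ⊢ (s0, b, AZ) ⊢ (s2, b, Z) ⊢ (s3, b, AZ) ⊢ (s3, ε, AZ)
All input consumed; state s3 ∈ F.

Accept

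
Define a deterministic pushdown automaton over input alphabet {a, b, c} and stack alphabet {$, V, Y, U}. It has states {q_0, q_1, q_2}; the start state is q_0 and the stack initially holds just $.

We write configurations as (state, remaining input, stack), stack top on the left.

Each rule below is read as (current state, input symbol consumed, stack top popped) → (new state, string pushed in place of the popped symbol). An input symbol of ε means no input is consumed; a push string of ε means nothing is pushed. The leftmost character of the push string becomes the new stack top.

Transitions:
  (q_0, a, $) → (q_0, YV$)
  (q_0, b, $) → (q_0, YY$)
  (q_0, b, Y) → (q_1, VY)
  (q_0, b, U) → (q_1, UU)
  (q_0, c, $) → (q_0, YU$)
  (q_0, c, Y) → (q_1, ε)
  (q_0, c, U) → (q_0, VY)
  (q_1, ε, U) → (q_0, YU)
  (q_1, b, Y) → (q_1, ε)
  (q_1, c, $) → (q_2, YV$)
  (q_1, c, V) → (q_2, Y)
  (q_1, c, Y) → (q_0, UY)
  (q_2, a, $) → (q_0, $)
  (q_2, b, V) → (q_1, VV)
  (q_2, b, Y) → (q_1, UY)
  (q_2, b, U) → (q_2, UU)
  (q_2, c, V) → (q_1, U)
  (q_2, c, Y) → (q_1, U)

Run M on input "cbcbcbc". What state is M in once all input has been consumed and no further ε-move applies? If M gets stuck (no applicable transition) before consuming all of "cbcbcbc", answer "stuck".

(q_0, cbcbcbc, $)
  read c, top $: go to q_0, push YU$ → (q_0, bcbcbc, YU$)
  read b, top Y: go to q_1, push VY → (q_1, cbcbc, VYU$)
  read c, top V: go to q_2, push Y → (q_2, bcbc, YYU$)
  read b, top Y: go to q_1, push UY → (q_1, cbc, UYYU$)
  ε-move, top U: go to q_0, push YU → (q_0, cbc, YUYYU$)
  read c, top Y: go to q_1, push ε → (q_1, bc, UYYU$)
  ε-move, top U: go to q_0, push YU → (q_0, bc, YUYYU$)
  read b, top Y: go to q_1, push VY → (q_1, c, VYUYYU$)
  read c, top V: go to q_2, push Y → (q_2, ε, YYUYYU$)
All input consumed; M is in state q_2.

q_2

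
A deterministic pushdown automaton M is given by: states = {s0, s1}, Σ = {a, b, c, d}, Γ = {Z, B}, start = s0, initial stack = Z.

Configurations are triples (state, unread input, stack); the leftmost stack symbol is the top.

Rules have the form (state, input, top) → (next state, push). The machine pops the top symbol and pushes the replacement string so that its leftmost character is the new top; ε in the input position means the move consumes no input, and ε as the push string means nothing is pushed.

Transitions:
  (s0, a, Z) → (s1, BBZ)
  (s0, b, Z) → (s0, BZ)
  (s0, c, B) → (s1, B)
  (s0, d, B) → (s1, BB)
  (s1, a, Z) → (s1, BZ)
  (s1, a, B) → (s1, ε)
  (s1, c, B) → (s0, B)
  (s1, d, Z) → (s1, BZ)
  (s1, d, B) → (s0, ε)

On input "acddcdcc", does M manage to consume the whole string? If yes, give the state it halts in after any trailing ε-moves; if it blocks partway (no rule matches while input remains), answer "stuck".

s0

(s0, acddcdcc, Z)
  read a, top Z: go to s1, push BBZ → (s1, cddcdcc, BBZ)
  read c, top B: go to s0, push B → (s0, ddcdcc, BBZ)
  read d, top B: go to s1, push BB → (s1, dcdcc, BBBZ)
  read d, top B: go to s0, push ε → (s0, cdcc, BBZ)
  read c, top B: go to s1, push B → (s1, dcc, BBZ)
  read d, top B: go to s0, push ε → (s0, cc, BZ)
  read c, top B: go to s1, push B → (s1, c, BZ)
  read c, top B: go to s0, push B → (s0, ε, BZ)
All input consumed; M is in state s0.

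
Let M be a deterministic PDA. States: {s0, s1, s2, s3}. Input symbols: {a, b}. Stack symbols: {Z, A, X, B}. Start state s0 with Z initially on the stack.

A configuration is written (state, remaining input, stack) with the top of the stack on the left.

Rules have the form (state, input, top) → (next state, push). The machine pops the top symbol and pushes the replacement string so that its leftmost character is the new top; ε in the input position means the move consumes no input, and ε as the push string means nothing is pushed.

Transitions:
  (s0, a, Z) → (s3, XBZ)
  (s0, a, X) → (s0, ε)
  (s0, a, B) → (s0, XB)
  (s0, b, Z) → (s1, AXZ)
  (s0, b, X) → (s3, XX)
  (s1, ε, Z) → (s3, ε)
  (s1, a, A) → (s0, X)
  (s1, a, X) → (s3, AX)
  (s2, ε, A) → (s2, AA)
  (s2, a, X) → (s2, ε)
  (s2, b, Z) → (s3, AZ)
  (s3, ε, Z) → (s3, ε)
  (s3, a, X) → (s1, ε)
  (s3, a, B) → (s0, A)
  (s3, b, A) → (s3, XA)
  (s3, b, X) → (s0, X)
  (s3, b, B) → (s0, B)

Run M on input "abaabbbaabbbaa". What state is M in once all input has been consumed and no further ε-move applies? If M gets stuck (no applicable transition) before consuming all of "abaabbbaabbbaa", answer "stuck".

s3

(s0, abaabbbaabbbaa, Z) ⊢ (s3, baabbbaabbbaa, XBZ) ⊢ (s0, aabbbaabbbaa, XBZ) ⊢ (s0, abbbaabbbaa, BZ) ⊢ (s0, bbbaabbbaa, XBZ) ⊢ (s3, bbaabbbaa, XXBZ) ⊢ (s0, baabbbaa, XXBZ) ⊢ (s3, aabbbaa, XXXBZ) ⊢ (s1, abbbaa, XXBZ) ⊢ (s3, bbbaa, AXXBZ) ⊢ (s3, bbaa, XAXXBZ) ⊢ (s0, baa, XAXXBZ) ⊢ (s3, aa, XXAXXBZ) ⊢ (s1, a, XAXXBZ) ⊢ (s3, ε, AXAXXBZ)
All input consumed; M is in state s3.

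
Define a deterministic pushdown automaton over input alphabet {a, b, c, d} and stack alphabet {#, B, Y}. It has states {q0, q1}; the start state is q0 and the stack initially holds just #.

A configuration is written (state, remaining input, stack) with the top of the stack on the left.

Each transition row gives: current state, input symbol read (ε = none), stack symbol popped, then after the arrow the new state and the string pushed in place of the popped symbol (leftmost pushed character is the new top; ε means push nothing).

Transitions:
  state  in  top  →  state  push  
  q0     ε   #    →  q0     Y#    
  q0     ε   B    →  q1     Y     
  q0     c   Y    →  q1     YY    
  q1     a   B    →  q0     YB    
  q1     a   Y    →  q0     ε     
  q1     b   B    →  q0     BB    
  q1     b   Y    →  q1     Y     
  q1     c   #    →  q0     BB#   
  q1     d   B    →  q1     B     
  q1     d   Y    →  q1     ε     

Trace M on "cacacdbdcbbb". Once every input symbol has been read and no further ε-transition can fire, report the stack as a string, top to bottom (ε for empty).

YB#

(q0, cacacdbdcbbb, #)
  ε-move, top #: go to q0, push Y# → (q0, cacacdbdcbbb, Y#)
  read c, top Y: go to q1, push YY → (q1, acacdbdcbbb, YY#)
  read a, top Y: go to q0, push ε → (q0, cacdbdcbbb, Y#)
  read c, top Y: go to q1, push YY → (q1, acdbdcbbb, YY#)
  read a, top Y: go to q0, push ε → (q0, cdbdcbbb, Y#)
  read c, top Y: go to q1, push YY → (q1, dbdcbbb, YY#)
  read d, top Y: go to q1, push ε → (q1, bdcbbb, Y#)
  read b, top Y: go to q1, push Y → (q1, dcbbb, Y#)
  read d, top Y: go to q1, push ε → (q1, cbbb, #)
  read c, top #: go to q0, push BB# → (q0, bbb, BB#)
  ε-move, top B: go to q1, push Y → (q1, bbb, YB#)
  read b, top Y: go to q1, push Y → (q1, bb, YB#)
  read b, top Y: go to q1, push Y → (q1, b, YB#)
  read b, top Y: go to q1, push Y → (q1, ε, YB#)
All input consumed in state q1 with stack YB#.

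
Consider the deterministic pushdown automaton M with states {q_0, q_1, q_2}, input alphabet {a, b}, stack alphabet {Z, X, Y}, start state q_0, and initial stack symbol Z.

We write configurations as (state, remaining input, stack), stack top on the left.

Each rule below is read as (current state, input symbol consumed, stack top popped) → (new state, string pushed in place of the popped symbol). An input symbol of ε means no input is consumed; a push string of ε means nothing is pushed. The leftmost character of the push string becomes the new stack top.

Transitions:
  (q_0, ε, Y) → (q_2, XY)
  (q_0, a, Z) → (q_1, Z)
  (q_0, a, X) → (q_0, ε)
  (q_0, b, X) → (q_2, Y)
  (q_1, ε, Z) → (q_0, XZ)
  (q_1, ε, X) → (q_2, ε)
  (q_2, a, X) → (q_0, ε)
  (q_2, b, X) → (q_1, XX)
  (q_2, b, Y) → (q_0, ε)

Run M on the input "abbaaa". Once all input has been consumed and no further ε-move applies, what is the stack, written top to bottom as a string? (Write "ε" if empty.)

XZ

(q_0, abbaaa, Z) ⊢ (q_1, bbaaa, Z) ⊢ (q_0, bbaaa, XZ) ⊢ (q_2, baaa, YZ) ⊢ (q_0, aaa, Z) ⊢ (q_1, aa, Z) ⊢ (q_0, aa, XZ) ⊢ (q_0, a, Z) ⊢ (q_1, ε, Z) ⊢ (q_0, ε, XZ)
All input consumed in state q_0 with stack XZ.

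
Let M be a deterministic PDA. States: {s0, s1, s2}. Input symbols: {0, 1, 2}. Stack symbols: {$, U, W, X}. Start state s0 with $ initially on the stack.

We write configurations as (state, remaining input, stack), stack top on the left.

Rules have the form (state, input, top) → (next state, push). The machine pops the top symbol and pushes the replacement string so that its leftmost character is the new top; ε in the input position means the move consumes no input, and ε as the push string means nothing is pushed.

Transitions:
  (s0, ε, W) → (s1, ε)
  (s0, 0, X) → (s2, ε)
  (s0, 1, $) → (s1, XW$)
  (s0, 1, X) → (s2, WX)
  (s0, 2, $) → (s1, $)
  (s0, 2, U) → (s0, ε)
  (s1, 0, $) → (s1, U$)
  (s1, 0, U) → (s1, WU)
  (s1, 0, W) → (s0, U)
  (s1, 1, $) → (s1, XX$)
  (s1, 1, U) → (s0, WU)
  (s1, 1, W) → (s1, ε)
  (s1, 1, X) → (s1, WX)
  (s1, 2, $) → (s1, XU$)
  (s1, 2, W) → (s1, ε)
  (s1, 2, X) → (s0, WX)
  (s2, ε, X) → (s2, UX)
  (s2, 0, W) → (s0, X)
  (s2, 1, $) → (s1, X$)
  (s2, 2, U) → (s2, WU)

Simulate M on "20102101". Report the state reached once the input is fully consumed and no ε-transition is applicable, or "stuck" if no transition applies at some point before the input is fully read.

(s0, 20102101, $) ⊢ (s1, 0102101, $) ⊢ (s1, 102101, U$) ⊢ (s0, 02101, WU$) ⊢ (s1, 02101, U$) ⊢ (s1, 2101, WU$) ⊢ (s1, 101, U$) ⊢ (s0, 01, WU$) ⊢ (s1, 01, U$) ⊢ (s1, 1, WU$) ⊢ (s1, ε, U$)
All input consumed; M is in state s1.

s1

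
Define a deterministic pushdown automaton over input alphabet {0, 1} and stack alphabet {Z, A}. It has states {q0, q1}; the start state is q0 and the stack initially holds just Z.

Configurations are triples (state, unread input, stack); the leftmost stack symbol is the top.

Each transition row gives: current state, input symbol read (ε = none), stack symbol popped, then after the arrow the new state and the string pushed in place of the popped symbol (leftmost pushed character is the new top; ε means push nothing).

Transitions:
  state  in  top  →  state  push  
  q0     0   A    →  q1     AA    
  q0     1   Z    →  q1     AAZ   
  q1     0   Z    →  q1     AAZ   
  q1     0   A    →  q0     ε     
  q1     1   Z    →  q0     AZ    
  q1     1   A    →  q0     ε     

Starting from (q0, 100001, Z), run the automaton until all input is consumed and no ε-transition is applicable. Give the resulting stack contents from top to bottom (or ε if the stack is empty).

AZ

(q0, 100001, Z)
  read 1, top Z: go to q1, push AAZ → (q1, 00001, AAZ)
  read 0, top A: go to q0, push ε → (q0, 0001, AZ)
  read 0, top A: go to q1, push AA → (q1, 001, AAZ)
  read 0, top A: go to q0, push ε → (q0, 01, AZ)
  read 0, top A: go to q1, push AA → (q1, 1, AAZ)
  read 1, top A: go to q0, push ε → (q0, ε, AZ)
All input consumed in state q0 with stack AZ.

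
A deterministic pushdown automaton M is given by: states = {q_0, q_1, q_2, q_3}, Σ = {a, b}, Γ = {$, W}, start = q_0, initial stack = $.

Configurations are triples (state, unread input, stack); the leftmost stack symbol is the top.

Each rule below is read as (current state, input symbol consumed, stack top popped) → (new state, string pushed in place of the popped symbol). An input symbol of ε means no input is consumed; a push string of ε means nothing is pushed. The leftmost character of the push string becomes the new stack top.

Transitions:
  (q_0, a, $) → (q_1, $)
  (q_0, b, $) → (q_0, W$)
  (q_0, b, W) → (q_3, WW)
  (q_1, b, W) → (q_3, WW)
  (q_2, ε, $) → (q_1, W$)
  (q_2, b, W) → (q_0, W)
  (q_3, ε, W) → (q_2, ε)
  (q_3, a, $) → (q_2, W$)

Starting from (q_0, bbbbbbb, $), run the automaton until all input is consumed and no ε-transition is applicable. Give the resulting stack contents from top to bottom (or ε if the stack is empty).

(q_0, bbbbbbb, $)
  read b, top $: go to q_0, push W$ → (q_0, bbbbbb, W$)
  read b, top W: go to q_3, push WW → (q_3, bbbbb, WW$)
  ε-move, top W: go to q_2, push ε → (q_2, bbbbb, W$)
  read b, top W: go to q_0, push W → (q_0, bbbb, W$)
  read b, top W: go to q_3, push WW → (q_3, bbb, WW$)
  ε-move, top W: go to q_2, push ε → (q_2, bbb, W$)
  read b, top W: go to q_0, push W → (q_0, bb, W$)
  read b, top W: go to q_3, push WW → (q_3, b, WW$)
  ε-move, top W: go to q_2, push ε → (q_2, b, W$)
  read b, top W: go to q_0, push W → (q_0, ε, W$)
All input consumed in state q_0 with stack W$.

W$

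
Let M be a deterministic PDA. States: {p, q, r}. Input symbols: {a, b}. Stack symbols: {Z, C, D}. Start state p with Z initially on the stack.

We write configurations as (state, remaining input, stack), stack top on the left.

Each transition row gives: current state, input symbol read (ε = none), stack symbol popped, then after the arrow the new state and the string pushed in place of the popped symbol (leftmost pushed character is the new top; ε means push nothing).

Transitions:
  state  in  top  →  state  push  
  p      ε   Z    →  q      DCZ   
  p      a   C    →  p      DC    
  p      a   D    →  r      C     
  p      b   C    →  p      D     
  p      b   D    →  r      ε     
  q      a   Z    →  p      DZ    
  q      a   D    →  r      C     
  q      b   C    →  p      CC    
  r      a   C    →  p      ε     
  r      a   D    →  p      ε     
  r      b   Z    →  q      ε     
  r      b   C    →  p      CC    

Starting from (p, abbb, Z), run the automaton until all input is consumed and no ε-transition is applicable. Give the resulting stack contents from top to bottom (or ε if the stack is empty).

CCZ

(p, abbb, Z)
  ε-move, top Z: go to q, push DCZ → (q, abbb, DCZ)
  read a, top D: go to r, push C → (r, bbb, CCZ)
  read b, top C: go to p, push CC → (p, bb, CCCZ)
  read b, top C: go to p, push D → (p, b, DCCZ)
  read b, top D: go to r, push ε → (r, ε, CCZ)
All input consumed in state r with stack CCZ.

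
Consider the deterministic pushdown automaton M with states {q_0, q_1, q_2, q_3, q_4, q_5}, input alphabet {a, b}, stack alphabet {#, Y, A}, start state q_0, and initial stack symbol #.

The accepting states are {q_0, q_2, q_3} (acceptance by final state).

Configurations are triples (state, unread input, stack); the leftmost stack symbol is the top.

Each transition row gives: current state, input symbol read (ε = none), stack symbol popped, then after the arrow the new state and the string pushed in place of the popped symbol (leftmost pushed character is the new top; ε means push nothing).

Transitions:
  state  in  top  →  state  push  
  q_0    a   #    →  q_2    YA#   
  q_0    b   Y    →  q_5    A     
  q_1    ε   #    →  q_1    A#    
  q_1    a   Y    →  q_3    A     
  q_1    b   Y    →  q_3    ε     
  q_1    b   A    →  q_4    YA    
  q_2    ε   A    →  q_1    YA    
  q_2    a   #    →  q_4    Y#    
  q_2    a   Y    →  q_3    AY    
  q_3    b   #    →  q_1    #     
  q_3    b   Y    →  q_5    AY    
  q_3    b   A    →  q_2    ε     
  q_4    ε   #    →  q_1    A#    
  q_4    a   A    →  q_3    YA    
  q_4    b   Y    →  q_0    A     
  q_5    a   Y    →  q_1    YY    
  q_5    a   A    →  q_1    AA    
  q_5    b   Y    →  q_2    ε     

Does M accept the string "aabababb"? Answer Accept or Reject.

(q_0, aabababb, #) ⊢ (q_2, abababb, YA#) ⊢ (q_3, bababb, AYA#) ⊢ (q_2, ababb, YA#) ⊢ (q_3, babb, AYA#) ⊢ (q_2, abb, YA#) ⊢ (q_3, bb, AYA#) ⊢ (q_2, b, YA#)
No transition applies at (q_2, b, YA#); input not fully consumed.

Reject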